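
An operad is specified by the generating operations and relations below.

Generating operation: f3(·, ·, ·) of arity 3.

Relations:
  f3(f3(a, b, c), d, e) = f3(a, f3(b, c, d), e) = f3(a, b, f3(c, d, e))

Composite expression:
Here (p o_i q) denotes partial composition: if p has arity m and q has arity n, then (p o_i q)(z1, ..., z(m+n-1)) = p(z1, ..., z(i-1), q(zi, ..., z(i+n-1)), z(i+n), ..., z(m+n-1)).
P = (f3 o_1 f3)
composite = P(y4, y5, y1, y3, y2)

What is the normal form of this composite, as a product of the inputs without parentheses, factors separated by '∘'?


Key point: f3 is associative — brackets drop, the y-order remains.
f3(y4, y5, y1) unparenthesizes to y4 ∘ y5 ∘ y1
f3(f3(y4, y5, y1), y3, y2) unparenthesizes to y4 ∘ y5 ∘ y1 ∘ y3 ∘ y2

y4 ∘ y5 ∘ y1 ∘ y3 ∘ y2


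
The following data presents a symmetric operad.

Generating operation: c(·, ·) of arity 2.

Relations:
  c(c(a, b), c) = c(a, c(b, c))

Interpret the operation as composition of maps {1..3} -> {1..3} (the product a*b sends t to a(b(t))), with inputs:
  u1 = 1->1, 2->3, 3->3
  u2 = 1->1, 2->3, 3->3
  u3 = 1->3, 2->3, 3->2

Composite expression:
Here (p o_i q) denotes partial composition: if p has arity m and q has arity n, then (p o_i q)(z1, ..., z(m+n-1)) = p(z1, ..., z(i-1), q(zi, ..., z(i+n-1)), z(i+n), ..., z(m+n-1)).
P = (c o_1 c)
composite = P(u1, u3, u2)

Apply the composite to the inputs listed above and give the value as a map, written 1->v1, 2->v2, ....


c(u1, u3) = 1->3, 2->3, 3->3
c(c(u1, u3), u2) = 1->3, 2->3, 3->3

1->3, 2->3, 3->3


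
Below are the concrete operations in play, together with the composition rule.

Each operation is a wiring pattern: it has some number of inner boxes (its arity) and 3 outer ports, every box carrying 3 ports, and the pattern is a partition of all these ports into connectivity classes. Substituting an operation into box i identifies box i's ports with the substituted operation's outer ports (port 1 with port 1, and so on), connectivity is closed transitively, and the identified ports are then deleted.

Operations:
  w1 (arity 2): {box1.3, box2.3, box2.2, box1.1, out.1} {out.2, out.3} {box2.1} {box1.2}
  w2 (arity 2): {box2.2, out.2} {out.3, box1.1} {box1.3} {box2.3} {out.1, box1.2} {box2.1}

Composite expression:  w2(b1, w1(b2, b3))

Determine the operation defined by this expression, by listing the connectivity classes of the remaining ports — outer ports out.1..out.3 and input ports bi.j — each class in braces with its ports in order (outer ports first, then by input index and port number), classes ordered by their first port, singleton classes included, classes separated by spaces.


{out.1, b1.2} {out.2} {out.3, b1.1} {b1.3} {b2.1, b2.3, b3.2, b3.3} {b2.2} {b3.1}

Treat the ports identified at w2 as solder joints: merge, then drop.
stage w1: inputs (b2, b3), connectivity {out.1, b2.1, b2.3, b3.2, b3.3} {out.2, out.3} {b2.2} {b3.1}, out.j its boundary
stage w2: inputs (b1, b2, b3), connectivity {out.1, b1.2} {out.2} {out.3, b1.1} {b1.3} {b2.1, b2.3, b3.2, b3.3} {b2.2} {b3.1}, out.j its boundary


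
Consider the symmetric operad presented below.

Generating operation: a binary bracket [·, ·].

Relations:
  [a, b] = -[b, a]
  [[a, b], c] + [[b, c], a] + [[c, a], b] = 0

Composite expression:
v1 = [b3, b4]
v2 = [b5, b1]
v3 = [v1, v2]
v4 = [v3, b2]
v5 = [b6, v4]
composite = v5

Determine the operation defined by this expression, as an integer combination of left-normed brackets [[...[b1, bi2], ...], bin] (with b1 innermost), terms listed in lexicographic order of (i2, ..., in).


-[[[[[b1, b5], b3], b4], b2], b6] + [[[[[b1, b5], b4], b3], b2], b6]


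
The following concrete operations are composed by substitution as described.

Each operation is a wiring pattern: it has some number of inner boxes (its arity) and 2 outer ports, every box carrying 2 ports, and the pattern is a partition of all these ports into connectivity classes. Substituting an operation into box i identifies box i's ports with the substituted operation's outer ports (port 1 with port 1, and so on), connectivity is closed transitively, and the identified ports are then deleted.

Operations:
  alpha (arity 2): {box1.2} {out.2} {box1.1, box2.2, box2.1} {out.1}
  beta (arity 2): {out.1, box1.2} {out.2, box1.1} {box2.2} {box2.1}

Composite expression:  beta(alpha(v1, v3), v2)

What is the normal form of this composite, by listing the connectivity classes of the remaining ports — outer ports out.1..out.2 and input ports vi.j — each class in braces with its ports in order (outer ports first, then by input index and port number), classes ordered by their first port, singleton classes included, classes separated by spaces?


Connectivity passes through glued beta-boundaries; trace each wire chain.
composing alpha on (v1, v3), with out.j its own outer ports: {out.1} {out.2} {v1.1, v3.1, v3.2} {v1.2}
composing beta on (v1, v3, v2), with out.j its own outer ports: {out.1} {out.2} {v1.1, v3.1, v3.2} {v1.2} {v2.1} {v2.2}

{out.1} {out.2} {v1.1, v3.1, v3.2} {v1.2} {v2.1} {v2.2}


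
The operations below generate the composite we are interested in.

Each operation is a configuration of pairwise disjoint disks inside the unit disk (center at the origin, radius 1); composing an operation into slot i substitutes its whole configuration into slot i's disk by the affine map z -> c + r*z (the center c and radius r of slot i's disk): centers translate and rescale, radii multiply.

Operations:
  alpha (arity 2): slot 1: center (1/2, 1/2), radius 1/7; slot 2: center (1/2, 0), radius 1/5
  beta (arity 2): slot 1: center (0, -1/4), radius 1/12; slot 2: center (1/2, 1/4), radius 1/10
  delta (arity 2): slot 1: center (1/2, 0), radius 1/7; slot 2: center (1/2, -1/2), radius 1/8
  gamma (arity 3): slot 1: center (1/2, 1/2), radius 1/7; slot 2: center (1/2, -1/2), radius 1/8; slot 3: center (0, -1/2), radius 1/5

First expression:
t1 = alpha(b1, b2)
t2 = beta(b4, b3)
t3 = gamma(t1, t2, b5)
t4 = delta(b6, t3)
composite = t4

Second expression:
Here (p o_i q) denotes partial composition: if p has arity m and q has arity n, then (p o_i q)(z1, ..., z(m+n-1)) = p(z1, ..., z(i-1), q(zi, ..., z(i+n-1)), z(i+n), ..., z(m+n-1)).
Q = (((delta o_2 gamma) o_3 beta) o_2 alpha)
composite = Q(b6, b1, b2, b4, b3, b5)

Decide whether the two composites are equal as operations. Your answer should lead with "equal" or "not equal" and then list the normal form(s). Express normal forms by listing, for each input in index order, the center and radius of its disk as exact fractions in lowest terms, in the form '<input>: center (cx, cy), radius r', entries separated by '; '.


In normal form, the first expression is b1: center (4/7, -3/7), radius 1/392; b2: center (4/7, -7/16), radius 1/280; b3: center (73/128, -143/256), radius 1/640; b4: center (9/16, -145/256), radius 1/768; b5: center (1/2, -9/16), radius 1/40; b6: center (1/2, 0), radius 1/7
In normal form, the second expression is b1: center (4/7, -3/7), radius 1/392; b2: center (4/7, -7/16), radius 1/280; b3: center (73/128, -143/256), radius 1/640; b4: center (9/16, -145/256), radius 1/768; b5: center (1/2, -9/16), radius 1/40; b6: center (1/2, 0), radius 1/7
Both agree, so they are equal.

equal: each reduces to b1: center (4/7, -3/7), radius 1/392; b2: center (4/7, -7/16), radius 1/280; b3: center (73/128, -143/256), radius 1/640; b4: center (9/16, -145/256), radius 1/768; b5: center (1/2, -9/16), radius 1/40; b6: center (1/2, 0), radius 1/7


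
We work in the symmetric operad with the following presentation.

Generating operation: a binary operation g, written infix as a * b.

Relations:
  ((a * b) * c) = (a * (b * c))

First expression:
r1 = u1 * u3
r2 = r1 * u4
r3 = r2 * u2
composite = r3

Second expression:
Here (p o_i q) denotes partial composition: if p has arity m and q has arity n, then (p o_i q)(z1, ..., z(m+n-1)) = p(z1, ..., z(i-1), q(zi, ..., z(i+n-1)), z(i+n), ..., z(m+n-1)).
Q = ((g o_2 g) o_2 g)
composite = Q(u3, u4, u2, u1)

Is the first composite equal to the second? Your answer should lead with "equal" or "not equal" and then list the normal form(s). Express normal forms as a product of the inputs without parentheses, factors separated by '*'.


not equal; first: u1 * u3 * u4 * u2; second: u3 * u4 * u2 * u1

In normal form, the first expression is u1 * u3 * u4 * u2
In normal form, the second expression is u3 * u4 * u2 * u1
Distinct normal forms: not equal.


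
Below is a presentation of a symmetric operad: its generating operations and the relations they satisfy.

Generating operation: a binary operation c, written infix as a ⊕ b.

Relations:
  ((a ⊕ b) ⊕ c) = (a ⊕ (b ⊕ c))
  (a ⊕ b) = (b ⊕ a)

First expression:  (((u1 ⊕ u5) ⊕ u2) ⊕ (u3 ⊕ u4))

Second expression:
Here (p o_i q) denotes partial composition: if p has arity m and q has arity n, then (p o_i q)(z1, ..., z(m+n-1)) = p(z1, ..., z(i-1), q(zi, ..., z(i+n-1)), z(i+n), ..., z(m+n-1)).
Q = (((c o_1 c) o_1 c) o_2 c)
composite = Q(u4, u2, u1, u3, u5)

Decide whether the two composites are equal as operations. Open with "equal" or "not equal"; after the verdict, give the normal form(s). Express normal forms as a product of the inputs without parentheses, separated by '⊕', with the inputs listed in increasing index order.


Reducing the first expression gives u1 ⊕ u2 ⊕ u3 ⊕ u4 ⊕ u5
Reducing the second expression gives u1 ⊕ u2 ⊕ u3 ⊕ u4 ⊕ u5
The forms coincide; equal.

equal: each reduces to u1 ⊕ u2 ⊕ u3 ⊕ u4 ⊕ u5


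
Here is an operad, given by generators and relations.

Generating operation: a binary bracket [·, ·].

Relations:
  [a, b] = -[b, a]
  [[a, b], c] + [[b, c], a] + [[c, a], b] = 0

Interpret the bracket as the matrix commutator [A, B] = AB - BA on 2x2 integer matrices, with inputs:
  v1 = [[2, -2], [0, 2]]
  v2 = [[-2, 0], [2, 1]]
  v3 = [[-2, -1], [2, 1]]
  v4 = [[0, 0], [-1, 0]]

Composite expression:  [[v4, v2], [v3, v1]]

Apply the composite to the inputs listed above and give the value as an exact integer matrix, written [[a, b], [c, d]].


[[-18, 0], [24, 18]]

[v4, v2] = [[0, 0], [3, 0]]
[v3, v1] = [[4, 6], [0, -4]]
[[v4, v2], [v3, v1]] = [[-18, 0], [24, 18]]


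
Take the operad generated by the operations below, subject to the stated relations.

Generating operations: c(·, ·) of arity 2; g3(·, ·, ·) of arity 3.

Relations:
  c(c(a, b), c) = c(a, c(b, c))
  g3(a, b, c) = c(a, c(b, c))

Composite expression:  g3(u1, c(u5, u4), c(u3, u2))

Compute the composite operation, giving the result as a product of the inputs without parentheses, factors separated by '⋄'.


u1 ⋄ u5 ⋄ u4 ⋄ u3 ⋄ u2

Associativity of g3 dissolves the nesting; only the u-input order survives.
c(u5, u4) linearizes to u5 ⋄ u4
c(u3, u2) linearizes to u3 ⋄ u2
g3(u1, c(u5, u4), c(u3, u2)) linearizes to u1 ⋄ u5 ⋄ u4 ⋄ u3 ⋄ u2


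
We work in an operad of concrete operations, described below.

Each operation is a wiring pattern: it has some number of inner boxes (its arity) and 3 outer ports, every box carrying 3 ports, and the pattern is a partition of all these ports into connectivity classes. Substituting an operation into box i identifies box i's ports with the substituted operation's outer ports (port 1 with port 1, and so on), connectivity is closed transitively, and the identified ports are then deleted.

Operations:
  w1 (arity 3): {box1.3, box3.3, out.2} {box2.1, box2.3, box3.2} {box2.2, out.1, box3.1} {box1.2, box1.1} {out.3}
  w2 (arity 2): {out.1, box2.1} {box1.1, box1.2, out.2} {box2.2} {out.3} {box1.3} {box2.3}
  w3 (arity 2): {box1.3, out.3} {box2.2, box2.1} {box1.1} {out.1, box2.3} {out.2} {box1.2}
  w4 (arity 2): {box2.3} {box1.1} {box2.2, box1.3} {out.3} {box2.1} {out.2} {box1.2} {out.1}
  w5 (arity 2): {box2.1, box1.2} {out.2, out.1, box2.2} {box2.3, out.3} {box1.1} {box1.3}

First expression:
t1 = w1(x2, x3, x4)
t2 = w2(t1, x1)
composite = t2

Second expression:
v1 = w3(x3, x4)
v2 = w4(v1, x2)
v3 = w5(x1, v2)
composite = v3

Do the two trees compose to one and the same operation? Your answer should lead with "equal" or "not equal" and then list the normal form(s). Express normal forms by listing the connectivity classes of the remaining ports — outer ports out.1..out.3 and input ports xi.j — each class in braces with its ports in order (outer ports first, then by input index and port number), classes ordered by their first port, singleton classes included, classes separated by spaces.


The first expression reduces to {out.1, x1.1} {out.2, x2.3, x3.2, x4.1, x4.3} {out.3} {x1.2} {x1.3} {x2.1, x2.2} {x3.1, x3.3, x4.2}
The second expression reduces to {out.1, out.2} {out.3} {x1.1} {x1.2} {x1.3} {x2.1} {x2.2, x3.3} {x2.3} {x3.1} {x3.2} {x4.1, x4.2} {x4.3}
The forms do not match — not equal.

not equal: they reduce to {out.1, x1.1} {out.2, x2.3, x3.2, x4.1, x4.3} {out.3} {x1.2} {x1.3} {x2.1, x2.2} {x3.1, x3.3, x4.2} and {out.1, out.2} {out.3} {x1.1} {x1.2} {x1.3} {x2.1} {x2.2, x3.3} {x2.3} {x3.1} {x3.2} {x4.1, x4.2} {x4.3}


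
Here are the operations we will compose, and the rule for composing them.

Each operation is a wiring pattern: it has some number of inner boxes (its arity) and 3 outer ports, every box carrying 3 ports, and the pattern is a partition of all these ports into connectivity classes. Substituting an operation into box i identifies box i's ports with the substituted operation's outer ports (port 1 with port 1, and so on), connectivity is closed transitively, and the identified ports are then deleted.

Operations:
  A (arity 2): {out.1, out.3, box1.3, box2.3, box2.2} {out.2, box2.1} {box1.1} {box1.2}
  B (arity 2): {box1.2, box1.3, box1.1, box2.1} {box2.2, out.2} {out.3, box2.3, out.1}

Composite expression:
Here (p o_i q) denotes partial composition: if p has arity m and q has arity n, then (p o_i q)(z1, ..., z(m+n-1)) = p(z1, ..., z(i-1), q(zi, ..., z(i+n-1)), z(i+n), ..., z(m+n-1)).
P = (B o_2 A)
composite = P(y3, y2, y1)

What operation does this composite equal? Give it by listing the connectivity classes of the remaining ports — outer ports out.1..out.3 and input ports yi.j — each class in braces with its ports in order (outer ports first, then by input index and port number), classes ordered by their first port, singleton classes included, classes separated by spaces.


{out.1, out.3, y1.2, y1.3, y2.3, y3.1, y3.2, y3.3} {out.2, y1.1} {y2.1} {y2.2}

Substituting into B glues patterns; closure does the rest.
through A, on inputs (y2, y1): {out.1, out.3, y1.2, y1.3, y2.3} {out.2, y1.1} {y2.1} {y2.2} (out.j = stage outer ports)
through B, on inputs (y3, y2, y1): {out.1, out.3, y1.2, y1.3, y2.3, y3.1, y3.2, y3.3} {out.2, y1.1} {y2.1} {y2.2} (out.j = stage outer ports)


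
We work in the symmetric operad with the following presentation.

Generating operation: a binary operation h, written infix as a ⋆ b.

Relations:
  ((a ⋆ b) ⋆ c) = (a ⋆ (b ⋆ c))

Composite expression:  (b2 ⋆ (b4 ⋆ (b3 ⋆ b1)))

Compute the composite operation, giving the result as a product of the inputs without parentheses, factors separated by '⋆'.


b2 ⋆ b4 ⋆ b3 ⋆ b1

Every regrouping of h is equal, so read the b-inputs in written order.
(b3 ⋆ b1) collapses to b3 ⋆ b1
(b4 ⋆ (b3 ⋆ b1)) collapses to b4 ⋆ b3 ⋆ b1
(b2 ⋆ (b4 ⋆ (b3 ⋆ b1))) collapses to b2 ⋆ b4 ⋆ b3 ⋆ b1


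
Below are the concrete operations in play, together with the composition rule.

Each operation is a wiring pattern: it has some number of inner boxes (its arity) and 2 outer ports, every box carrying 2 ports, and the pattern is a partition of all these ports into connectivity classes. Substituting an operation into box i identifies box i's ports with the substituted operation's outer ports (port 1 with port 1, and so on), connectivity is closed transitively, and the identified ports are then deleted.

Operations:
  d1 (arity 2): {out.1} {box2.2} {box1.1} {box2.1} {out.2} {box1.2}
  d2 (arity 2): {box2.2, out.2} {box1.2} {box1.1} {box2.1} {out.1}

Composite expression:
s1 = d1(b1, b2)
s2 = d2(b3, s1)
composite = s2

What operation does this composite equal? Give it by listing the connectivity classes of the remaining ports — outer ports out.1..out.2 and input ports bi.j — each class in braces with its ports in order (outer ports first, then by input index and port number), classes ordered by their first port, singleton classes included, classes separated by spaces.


{out.1} {out.2} {b1.1} {b1.2} {b2.1} {b2.2} {b3.1} {b3.2}

Two ports join when wires chain via d2-identified ports.
after d1, the pattern on (b1, b2) reads {out.1} {out.2} {b1.1} {b1.2} {b2.1} {b2.2} (out.j = its outer ports)
after d2, the pattern on (b3, b1, b2) reads {out.1} {out.2} {b1.1} {b1.2} {b2.1} {b2.2} {b3.1} {b3.2} (out.j = its outer ports)


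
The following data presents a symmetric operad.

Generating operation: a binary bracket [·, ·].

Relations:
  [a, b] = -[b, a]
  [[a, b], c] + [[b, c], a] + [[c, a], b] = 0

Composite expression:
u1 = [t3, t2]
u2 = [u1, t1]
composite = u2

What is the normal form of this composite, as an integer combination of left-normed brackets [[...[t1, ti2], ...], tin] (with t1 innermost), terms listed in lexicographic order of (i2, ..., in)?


[[t1, t2], t3] - [[t1, t3], t2]

In the tensor algebra, words opening t1 carry the t1-anchored form.
Composite bracket: [[t3, t2], t1]
Under [a, b] = ab - ba we get 4 signed associative words (2^2 = 4).
Coefficients come from the t1-initial words:
  from t1t2t3, sign +1: term +[[t1, t2], t3]
  from t1t3t2, sign -1: term -[[t1, t3], t2]


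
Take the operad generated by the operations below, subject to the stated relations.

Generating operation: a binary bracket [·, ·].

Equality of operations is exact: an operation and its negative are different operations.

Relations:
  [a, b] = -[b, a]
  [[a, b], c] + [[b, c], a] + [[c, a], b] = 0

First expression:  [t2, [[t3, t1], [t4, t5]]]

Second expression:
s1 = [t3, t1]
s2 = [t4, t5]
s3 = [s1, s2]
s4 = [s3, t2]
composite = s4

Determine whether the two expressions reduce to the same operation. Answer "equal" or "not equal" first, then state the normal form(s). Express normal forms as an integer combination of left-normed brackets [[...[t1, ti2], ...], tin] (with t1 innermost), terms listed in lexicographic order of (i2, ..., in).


not equal — first [[[[t1, t3], t4], t5], t2] - [[[[t1, t3], t5], t4], t2], second -[[[[t1, t3], t4], t5], t2] + [[[[t1, t3], t5], t4], t2]

Reducing the first expression gives [[[[t1, t3], t4], t5], t2] - [[[[t1, t3], t5], t4], t2]
Reducing the second expression gives -[[[[t1, t3], t4], t5], t2] + [[[[t1, t3], t5], t4], t2]
Different reductions; not equal.


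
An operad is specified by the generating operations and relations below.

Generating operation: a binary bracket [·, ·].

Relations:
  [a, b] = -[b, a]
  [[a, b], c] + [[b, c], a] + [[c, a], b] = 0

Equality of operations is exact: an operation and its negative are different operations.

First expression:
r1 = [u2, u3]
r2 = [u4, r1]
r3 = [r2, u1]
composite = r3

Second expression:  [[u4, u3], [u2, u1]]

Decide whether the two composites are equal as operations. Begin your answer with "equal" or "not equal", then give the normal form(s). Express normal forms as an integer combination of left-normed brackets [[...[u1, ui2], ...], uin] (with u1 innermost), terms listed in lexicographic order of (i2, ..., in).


not equal; first: [[[u1, u2], u3], u4] - [[[u1, u3], u2], u4] - [[[u1, u4], u2], u3] + [[[u1, u4], u3], u2]; second: -[[[u1, u2], u3], u4] + [[[u1, u2], u4], u3]


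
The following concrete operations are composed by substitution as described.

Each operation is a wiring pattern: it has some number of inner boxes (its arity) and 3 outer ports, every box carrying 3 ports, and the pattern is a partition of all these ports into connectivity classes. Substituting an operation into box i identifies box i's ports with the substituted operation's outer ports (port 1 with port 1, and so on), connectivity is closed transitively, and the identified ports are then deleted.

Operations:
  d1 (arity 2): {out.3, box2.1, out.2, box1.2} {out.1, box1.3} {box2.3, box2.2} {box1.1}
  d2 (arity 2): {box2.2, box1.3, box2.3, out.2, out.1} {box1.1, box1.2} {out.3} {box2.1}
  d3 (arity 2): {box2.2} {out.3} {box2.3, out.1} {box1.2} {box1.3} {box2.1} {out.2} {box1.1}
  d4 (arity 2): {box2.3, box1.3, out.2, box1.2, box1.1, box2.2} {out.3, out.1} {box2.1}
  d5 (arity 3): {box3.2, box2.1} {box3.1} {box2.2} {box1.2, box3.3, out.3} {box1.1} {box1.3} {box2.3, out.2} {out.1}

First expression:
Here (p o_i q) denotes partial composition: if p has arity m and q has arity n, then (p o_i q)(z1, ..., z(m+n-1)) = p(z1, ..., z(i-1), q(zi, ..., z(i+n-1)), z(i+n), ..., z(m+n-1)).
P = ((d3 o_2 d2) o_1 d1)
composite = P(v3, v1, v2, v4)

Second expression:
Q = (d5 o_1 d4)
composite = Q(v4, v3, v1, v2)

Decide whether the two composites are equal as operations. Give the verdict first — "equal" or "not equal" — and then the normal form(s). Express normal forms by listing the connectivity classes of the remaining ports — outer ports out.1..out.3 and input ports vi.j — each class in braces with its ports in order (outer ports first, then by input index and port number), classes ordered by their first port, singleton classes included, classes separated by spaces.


not equal — first {out.1} {out.2} {out.3} {v1.1, v3.2} {v1.2, v1.3} {v2.1, v2.2} {v2.3, v4.2, v4.3} {v3.1} {v3.3} {v4.1}, second {out.1} {out.2, v1.3} {out.3, v2.3, v3.2, v3.3, v4.1, v4.2, v4.3} {v1.1, v2.2} {v1.2} {v2.1} {v3.1}

The first composite normalizes to {out.1} {out.2} {out.3} {v1.1, v3.2} {v1.2, v1.3} {v2.1, v2.2} {v2.3, v4.2, v4.3} {v3.1} {v3.3} {v4.1}
The second composite normalizes to {out.1} {out.2, v1.3} {out.3, v2.3, v3.2, v3.3, v4.1, v4.2, v4.3} {v1.1, v2.2} {v1.2} {v2.1} {v3.1}
They disagree, so not equal.


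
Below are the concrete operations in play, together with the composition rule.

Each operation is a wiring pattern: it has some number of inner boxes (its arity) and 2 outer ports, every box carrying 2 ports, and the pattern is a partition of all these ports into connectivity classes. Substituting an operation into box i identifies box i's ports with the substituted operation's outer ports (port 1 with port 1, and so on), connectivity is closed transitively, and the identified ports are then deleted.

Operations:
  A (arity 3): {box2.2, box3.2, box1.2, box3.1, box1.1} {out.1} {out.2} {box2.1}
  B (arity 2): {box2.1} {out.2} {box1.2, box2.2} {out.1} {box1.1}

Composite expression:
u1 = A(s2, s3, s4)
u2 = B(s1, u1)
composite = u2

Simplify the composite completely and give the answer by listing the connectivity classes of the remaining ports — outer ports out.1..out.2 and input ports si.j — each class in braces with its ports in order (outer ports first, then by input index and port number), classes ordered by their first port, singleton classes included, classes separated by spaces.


{out.1} {out.2} {s1.1} {s1.2} {s2.1, s2.2, s3.2, s4.1, s4.2} {s3.1}

Treat the ports identified at B as solder joints: merge, then drop.
through A, on inputs (s2, s3, s4): {out.1} {out.2} {s2.1, s2.2, s3.2, s4.1, s4.2} {s3.1} (out.j = stage outer ports)
through B, on inputs (s1, s2, s3, s4): {out.1} {out.2} {s1.1} {s1.2} {s2.1, s2.2, s3.2, s4.1, s4.2} {s3.1} (out.j = stage outer ports)


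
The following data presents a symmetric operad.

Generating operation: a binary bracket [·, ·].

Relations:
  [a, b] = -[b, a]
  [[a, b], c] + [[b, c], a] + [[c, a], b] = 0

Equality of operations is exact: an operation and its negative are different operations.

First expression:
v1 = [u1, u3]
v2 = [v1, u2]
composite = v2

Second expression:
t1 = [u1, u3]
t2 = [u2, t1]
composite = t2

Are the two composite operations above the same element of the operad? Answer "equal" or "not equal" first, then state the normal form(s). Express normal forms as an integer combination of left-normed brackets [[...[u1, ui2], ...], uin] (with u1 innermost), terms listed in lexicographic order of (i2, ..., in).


Normal form of the first expression: [[u1, u3], u2]
Normal form of the second expression: -[[u1, u3], u2]
The forms do not match — not equal.

not equal — first [[u1, u3], u2], second -[[u1, u3], u2]


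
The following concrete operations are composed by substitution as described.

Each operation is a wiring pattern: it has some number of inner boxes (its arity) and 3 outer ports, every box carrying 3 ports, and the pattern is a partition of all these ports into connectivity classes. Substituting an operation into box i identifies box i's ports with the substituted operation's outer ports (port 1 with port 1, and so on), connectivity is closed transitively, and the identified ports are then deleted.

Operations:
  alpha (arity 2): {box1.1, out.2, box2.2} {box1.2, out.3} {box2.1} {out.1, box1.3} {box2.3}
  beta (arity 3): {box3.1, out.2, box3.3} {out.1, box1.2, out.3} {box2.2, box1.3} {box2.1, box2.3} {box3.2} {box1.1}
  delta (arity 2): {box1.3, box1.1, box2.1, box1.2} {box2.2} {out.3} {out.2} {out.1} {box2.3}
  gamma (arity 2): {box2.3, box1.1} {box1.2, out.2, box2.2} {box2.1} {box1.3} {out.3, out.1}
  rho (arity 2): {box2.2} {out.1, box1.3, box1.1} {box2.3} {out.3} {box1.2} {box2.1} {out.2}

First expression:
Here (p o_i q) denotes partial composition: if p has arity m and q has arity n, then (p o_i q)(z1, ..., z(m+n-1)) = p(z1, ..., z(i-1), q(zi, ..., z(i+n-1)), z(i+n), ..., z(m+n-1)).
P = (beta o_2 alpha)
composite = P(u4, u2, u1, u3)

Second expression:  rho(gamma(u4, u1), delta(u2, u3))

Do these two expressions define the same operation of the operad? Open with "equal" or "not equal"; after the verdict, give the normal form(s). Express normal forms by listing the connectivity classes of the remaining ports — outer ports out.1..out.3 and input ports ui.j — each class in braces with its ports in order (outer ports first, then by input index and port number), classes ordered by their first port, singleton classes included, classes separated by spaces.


The first expression reduces to {out.1, out.3, u4.2} {out.2, u3.1, u3.3} {u1.1} {u1.2, u2.1, u4.3} {u1.3} {u2.2, u2.3} {u3.2} {u4.1}
The second expression reduces to {out.1} {out.2} {out.3} {u1.1} {u1.2, u4.2} {u1.3, u4.1} {u2.1, u2.2, u2.3, u3.1} {u3.2} {u3.3} {u4.3}
Distinct normal forms: not equal.

not equal — first {out.1, out.3, u4.2} {out.2, u3.1, u3.3} {u1.1} {u1.2, u2.1, u4.3} {u1.3} {u2.2, u2.3} {u3.2} {u4.1}, second {out.1} {out.2} {out.3} {u1.1} {u1.2, u4.2} {u1.3, u4.1} {u2.1, u2.2, u2.3, u3.1} {u3.2} {u3.3} {u4.3}


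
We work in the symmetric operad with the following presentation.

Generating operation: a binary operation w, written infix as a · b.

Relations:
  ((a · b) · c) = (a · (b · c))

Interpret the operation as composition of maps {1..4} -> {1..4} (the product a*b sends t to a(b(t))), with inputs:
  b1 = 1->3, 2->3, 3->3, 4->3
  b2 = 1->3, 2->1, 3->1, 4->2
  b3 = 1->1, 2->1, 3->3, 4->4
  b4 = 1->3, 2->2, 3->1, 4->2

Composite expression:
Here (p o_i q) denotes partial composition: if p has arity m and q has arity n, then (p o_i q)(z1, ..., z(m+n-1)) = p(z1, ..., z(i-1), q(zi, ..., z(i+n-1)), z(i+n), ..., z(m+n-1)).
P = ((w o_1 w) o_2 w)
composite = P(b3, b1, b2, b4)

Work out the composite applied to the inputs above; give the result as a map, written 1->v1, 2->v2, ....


(b1 · b2) = 1->3, 2->3, 3->3, 4->3
(b3 · (b1 · b2)) = 1->3, 2->3, 3->3, 4->3
((b3 · (b1 · b2)) · b4) = 1->3, 2->3, 3->3, 4->3

1->3, 2->3, 3->3, 4->3


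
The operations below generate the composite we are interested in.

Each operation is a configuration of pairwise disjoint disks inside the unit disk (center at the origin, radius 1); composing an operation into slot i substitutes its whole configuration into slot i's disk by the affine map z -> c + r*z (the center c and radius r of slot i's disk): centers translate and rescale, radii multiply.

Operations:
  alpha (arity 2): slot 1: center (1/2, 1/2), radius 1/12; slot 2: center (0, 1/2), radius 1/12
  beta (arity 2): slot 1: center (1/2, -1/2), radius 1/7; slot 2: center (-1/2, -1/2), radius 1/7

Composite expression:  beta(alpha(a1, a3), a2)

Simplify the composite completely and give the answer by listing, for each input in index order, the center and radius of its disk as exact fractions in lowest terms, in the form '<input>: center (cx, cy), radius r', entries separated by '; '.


a1: center (4/7, -3/7), radius 1/84; a2: center (-1/2, -1/2), radius 1/7; a3: center (1/2, -3/7), radius 1/84

Follow each a-input down from beta: c' goes to c + r*c', radius to r*r'.
input a1: applying the 2 nested substitutions gives center (4/7, -3/7), radius 1/84
input a3: applying the 2 nested substitutions gives center (1/2, -3/7), radius 1/84
input a2: applying the 1 nested substitution gives center (-1/2, -1/2), radius 1/7


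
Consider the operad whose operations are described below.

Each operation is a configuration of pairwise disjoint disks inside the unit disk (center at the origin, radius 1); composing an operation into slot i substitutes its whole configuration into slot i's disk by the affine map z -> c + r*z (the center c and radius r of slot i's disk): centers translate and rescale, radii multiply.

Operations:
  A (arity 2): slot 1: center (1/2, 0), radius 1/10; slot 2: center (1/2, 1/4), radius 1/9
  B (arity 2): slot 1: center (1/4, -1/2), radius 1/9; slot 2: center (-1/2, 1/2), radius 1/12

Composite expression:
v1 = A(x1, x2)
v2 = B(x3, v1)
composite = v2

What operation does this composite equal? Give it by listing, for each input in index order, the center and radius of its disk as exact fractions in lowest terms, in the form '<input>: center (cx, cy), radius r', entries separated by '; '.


x1: center (-11/24, 1/2), radius 1/120; x2: center (-11/24, 25/48), radius 1/108; x3: center (1/4, -1/2), radius 1/9

Below B, radii multiply path by path; the x-disk centers shift.
tracing x3 down its 1-map path: center (1/4, -1/2), radius 1/9
tracing x1 down its 2-map path: center (-11/24, 1/2), radius 1/120
tracing x2 down its 2-map path: center (-11/24, 25/48), radius 1/108


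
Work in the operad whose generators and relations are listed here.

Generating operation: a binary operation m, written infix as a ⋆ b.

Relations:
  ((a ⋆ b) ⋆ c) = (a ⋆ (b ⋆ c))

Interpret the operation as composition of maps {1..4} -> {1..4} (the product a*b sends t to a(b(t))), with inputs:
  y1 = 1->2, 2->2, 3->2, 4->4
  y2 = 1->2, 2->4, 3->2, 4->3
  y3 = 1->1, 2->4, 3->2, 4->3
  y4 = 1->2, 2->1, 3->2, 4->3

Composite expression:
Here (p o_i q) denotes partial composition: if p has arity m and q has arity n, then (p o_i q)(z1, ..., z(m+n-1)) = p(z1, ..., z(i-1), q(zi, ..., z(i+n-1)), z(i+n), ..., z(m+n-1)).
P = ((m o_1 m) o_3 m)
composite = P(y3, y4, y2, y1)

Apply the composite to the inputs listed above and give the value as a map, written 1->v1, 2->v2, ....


(y3 ⋆ y4) = 1->4, 2->1, 3->4, 4->2
(y2 ⋆ y1) = 1->4, 2->4, 3->4, 4->3
((y3 ⋆ y4) ⋆ (y2 ⋆ y1)) = 1->2, 2->2, 3->2, 4->4

1->2, 2->2, 3->2, 4->4


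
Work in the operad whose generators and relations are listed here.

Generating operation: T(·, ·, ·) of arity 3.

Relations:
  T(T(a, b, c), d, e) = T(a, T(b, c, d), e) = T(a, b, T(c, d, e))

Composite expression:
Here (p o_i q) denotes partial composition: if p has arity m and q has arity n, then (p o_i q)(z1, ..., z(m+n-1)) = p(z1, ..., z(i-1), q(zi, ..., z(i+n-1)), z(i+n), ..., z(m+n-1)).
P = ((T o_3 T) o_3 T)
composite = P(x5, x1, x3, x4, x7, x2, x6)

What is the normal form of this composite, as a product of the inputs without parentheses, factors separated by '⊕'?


x5 ⊕ x1 ⊕ x3 ⊕ x4 ⊕ x7 ⊕ x2 ⊕ x6


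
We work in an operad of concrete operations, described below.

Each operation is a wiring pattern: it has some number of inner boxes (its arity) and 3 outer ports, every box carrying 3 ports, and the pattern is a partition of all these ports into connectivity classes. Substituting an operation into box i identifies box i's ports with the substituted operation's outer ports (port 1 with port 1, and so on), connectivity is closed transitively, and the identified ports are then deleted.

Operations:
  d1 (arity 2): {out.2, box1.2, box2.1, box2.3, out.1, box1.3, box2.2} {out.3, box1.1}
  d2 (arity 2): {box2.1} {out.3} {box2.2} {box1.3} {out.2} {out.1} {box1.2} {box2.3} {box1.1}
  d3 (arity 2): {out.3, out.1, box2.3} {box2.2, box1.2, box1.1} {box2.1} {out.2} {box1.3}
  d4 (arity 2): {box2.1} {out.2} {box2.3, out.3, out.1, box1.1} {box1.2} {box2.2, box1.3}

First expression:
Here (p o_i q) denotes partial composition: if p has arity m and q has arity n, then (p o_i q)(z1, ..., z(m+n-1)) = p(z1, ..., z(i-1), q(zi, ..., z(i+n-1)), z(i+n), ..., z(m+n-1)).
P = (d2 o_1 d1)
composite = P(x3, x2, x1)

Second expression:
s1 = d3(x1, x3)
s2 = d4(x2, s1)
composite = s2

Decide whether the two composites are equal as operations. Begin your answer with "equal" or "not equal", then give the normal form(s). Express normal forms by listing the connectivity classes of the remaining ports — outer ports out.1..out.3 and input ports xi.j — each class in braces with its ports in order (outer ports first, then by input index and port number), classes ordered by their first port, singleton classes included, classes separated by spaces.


not equal — first {out.1} {out.2} {out.3} {x1.1} {x1.2} {x1.3} {x2.1, x2.2, x2.3, x3.2, x3.3} {x3.1}, second {out.1, out.3, x2.1, x3.3} {out.2} {x1.1, x1.2, x3.2} {x1.3} {x2.2} {x2.3} {x3.1}

The first composite normalizes to {out.1} {out.2} {out.3} {x1.1} {x1.2} {x1.3} {x2.1, x2.2, x2.3, x3.2, x3.3} {x3.1}
The second composite normalizes to {out.1, out.3, x2.1, x3.3} {out.2} {x1.1, x1.2, x3.2} {x1.3} {x2.2} {x2.3} {x3.1}
The forms do not match — not equal.


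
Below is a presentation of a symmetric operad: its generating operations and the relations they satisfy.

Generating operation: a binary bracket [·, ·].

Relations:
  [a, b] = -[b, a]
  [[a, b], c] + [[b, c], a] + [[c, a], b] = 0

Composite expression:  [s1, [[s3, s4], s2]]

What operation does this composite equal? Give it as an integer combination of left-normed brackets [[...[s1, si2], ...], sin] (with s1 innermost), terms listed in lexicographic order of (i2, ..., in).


Skip Jacobi rewriting: expand, keep s1-initial words, read off terms.
Composite bracket: [s1, [[s3, s4], s2]]
Full expansion: 8 signed words from ab - ba (2^3 = 8).
The s1-initial words carry the normal form:
  from s1s2s3s4, sign -1: term -[[[s1, s2], s3], s4]
  from s1s2s4s3, sign +1: term +[[[s1, s2], s4], s3]
  from s1s3s4s2, sign +1: term +[[[s1, s3], s4], s2]
  from s1s4s3s2, sign -1: term -[[[s1, s4], s3], s2]

-[[[s1, s2], s3], s4] + [[[s1, s2], s4], s3] + [[[s1, s3], s4], s2] - [[[s1, s4], s3], s2]


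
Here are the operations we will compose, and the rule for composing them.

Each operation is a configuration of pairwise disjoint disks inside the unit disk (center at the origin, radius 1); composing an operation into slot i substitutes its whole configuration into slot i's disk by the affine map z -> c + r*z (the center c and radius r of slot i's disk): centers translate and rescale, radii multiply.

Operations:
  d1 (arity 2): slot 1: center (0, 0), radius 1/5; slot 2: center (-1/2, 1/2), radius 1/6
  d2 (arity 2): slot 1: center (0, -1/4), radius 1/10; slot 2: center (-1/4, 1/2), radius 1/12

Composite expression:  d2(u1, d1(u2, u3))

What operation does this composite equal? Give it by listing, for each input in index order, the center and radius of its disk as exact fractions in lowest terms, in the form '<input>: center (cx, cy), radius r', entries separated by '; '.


u1: center (0, -1/4), radius 1/10; u2: center (-1/4, 1/2), radius 1/60; u3: center (-7/24, 13/24), radius 1/72

Affine substitution under d2: radii multiply and u-centers shift.
input u1: composing its 1 substitution step yields center (0, -1/4), radius 1/10
input u2: composing its 2 substitution steps yields center (-1/4, 1/2), radius 1/60
input u3: composing its 2 substitution steps yields center (-7/24, 13/24), radius 1/72


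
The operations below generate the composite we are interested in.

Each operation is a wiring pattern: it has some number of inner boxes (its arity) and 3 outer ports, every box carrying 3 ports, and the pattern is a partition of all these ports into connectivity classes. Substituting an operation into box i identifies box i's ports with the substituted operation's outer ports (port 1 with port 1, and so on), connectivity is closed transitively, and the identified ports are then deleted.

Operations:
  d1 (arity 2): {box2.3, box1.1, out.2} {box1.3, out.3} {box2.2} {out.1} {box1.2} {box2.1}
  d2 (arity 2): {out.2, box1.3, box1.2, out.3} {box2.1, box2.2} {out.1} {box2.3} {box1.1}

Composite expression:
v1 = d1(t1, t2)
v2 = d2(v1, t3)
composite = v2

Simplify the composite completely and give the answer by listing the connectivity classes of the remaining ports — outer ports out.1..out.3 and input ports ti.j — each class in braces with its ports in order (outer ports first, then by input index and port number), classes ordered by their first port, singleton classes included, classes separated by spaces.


{out.1} {out.2, out.3, t1.1, t1.3, t2.3} {t1.2} {t2.1} {t2.2} {t3.1, t3.2} {t3.3}

Reachability decides: close wires over d2-identified ports.
the subtree at d1 composes to {out.1} {out.2, t1.1, t2.3} {out.3, t1.3} {t1.2} {t2.1} {t2.2} on (t1, t2); out.j = own outer ports
the subtree at d2 composes to {out.1} {out.2, out.3, t1.1, t1.3, t2.3} {t1.2} {t2.1} {t2.2} {t3.1, t3.2} {t3.3} on (t1, t2, t3); out.j = own outer ports


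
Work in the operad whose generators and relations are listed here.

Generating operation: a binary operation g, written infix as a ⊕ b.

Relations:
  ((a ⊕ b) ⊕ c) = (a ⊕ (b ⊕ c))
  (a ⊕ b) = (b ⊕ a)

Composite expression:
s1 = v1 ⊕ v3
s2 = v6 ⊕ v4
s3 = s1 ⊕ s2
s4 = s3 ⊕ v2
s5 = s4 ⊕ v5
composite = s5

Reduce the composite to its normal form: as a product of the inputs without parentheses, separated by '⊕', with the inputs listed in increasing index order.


v1 ⊕ v2 ⊕ v3 ⊕ v4 ⊕ v5 ⊕ v6

Shape and order are irrelevant to g; the v-input set decides.
(v1 ⊕ v3) reduces to v1 ⊕ v3
(v6 ⊕ v4) reduces to v6 ⊕ v4
((v1 ⊕ v3) ⊕ (v6 ⊕ v4)) reduces to v1 ⊕ v3 ⊕ v6 ⊕ v4
(((v1 ⊕ v3) ⊕ (v6 ⊕ v4)) ⊕ v2) reduces to v1 ⊕ v3 ⊕ v6 ⊕ v4 ⊕ v2
((((v1 ⊕ v3) ⊕ (v6 ⊕ v4)) ⊕ v2) ⊕ v5) reduces to v1 ⊕ v3 ⊕ v6 ⊕ v4 ⊕ v2 ⊕ v5
commutativity sorts the factors: v1 ⊕ v2 ⊕ v3 ⊕ v4 ⊕ v5 ⊕ v6


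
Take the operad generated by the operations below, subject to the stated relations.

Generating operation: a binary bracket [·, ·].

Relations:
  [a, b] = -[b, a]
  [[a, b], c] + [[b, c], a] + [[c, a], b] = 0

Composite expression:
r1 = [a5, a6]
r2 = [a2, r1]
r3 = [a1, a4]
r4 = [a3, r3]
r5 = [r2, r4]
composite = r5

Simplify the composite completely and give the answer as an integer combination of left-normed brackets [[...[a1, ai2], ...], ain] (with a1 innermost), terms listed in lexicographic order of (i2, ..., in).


[[[[[a1, a4], a3], a2], a5], a6] - [[[[[a1, a4], a3], a2], a6], a5] - [[[[[a1, a4], a3], a5], a6], a2] + [[[[[a1, a4], a3], a6], a5], a2]


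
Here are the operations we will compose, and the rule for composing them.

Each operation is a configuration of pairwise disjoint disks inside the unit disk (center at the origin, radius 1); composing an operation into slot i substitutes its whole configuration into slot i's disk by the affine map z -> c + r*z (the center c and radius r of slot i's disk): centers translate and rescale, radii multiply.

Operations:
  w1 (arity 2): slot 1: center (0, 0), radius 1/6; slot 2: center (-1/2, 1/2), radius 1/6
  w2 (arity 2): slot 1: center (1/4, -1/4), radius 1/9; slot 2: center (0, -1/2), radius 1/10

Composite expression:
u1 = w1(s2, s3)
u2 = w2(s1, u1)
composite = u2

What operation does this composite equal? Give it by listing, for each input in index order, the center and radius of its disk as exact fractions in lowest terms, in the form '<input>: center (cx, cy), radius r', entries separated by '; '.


Nesting under w2 composes maps z -> c + r*z down each s-path.
s1: after 1 affine step, its disk has center (1/4, -1/4), radius 1/9
s2: after 2 affine steps, its disk has center (0, -1/2), radius 1/60
s3: after 2 affine steps, its disk has center (-1/20, -9/20), radius 1/60

s1: center (1/4, -1/4), radius 1/9; s2: center (0, -1/2), radius 1/60; s3: center (-1/20, -9/20), radius 1/60
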